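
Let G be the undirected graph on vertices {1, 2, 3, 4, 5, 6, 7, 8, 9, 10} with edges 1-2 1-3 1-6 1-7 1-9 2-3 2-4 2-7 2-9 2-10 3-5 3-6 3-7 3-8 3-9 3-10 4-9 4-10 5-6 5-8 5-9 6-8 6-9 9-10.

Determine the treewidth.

A width-3 tree decomposition is:
Bags: B1 = {1, 2, 3, 9}  B2 = {1, 3, 6, 9}  B3 = {3, 5, 6, 9}  B4 = {1, 2, 3, 7}  B5 = {2, 3, 9, 10}  B6 = {3, 5, 6, 8}  B7 = {2, 4, 9, 10}
Tree: B1–B2, B2–B3, B1–B4, B1–B5, B3–B6, B5–B7
Every bag has size at most 4, so the width is 4 − 1 = 3 and tw(G) ≤ 3. On the other hand G contains the 4-clique {3, 5, 6, 8}. A clique must lie in a single bag of any decomposition, so no decomposition can have width below 3. The upper and lower bounds meet at 3, so that is the treewidth.

3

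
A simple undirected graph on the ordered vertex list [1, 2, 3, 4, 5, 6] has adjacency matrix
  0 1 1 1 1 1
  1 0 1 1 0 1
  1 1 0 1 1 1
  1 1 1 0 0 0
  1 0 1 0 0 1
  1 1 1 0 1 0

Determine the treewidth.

3

A width-3 tree decomposition is:
Bags: B1 = {1, 2, 3, 6}  B2 = {1, 2, 3, 4}  B3 = {1, 3, 5, 6}
Tree: B1–B2, B1–B3
The largest bag has 4 vertices, giving width 3; this decomposition certifies tw(G) ≤ 3. Conversely, {1, 2, 3, 4} is a clique of size 4, and the vertices of any clique must share a bag in every tree decomposition; so some bag has ≥ 4 vertices and tw(G) ≥ 3. Hence tw(G) = 3 exactly.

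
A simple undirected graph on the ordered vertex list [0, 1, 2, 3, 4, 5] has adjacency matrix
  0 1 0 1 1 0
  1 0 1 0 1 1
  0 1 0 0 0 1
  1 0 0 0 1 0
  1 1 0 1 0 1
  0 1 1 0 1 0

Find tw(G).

2

A width-2 tree decomposition is:
Bags: B1 = {1, 4, 5}  B2 = {0, 1, 4}  B3 = {1, 2, 5}  B4 = {0, 3, 4}
Tree: B1–B2, B1–B3, B2–B4
Each bag holds 3 vertices, so the decomposition has width 2, which upper-bounds the treewidth. Conversely, {1, 2, 5} is a clique of size 3, and the vertices of any clique must share a bag in every tree decomposition; so some bag has ≥ 3 vertices and tw(G) ≥ 2. The upper and lower bounds meet at 2, so that is the treewidth.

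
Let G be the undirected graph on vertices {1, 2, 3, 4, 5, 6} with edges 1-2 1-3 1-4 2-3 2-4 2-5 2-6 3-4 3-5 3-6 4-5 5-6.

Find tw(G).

3

A width-3 tree decomposition is:
Bags: B1 = {1, 2, 3, 4}  B2 = {2, 3, 4, 5}  B3 = {2, 3, 5, 6}
Tree: B1–B2, B2–B3
Every bag has size at most 4, so the width is 4 − 1 = 3 and tw(G) ≤ 3. Conversely, {1, 2, 3, 4} is a clique of size 4, and the vertices of any clique must share a bag in every tree decomposition; so some bag has ≥ 4 vertices and tw(G) ≥ 3. Combining the bounds, tw(G) = 3.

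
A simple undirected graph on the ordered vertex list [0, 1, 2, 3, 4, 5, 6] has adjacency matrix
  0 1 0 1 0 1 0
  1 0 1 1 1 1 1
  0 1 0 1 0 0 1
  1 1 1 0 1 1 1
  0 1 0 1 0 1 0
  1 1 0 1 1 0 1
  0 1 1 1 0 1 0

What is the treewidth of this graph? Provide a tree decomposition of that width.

The largest bag has 4 vertices, giving width 3; this decomposition certifies tw(G) ≤ 3. On the other hand G contains the 4-clique {1, 2, 3, 6}. A clique must lie in a single bag of any decomposition, so no decomposition can have width below 3. The upper and lower bounds meet at 3, so that is the treewidth.

Treewidth 3.
One such decomposition:
Bags: B1 = {1, 3, 4, 5}  B2 = {1, 3, 5, 6}  B3 = {0, 1, 3, 5}  B4 = {1, 2, 3, 6}
Tree: B1–B2, B2–B3, B2–B4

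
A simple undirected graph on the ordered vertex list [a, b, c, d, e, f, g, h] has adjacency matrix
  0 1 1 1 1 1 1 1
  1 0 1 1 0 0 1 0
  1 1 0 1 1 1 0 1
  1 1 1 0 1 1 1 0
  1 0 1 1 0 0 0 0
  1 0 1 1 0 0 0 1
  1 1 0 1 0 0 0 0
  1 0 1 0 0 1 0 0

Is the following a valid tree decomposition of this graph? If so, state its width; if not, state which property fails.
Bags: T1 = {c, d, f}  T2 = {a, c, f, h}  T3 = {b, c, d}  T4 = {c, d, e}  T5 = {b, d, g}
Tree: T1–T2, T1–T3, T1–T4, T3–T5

A tree decomposition must satisfy three properties: every vertex lies in some bag; for every edge, both endpoints lie together in some bag; and for every vertex, the bags containing it form a connected subtree. Here edge (a,d) lies in no bag, so the decomposition is invalid.

No — edge (a,d) lies in no bag.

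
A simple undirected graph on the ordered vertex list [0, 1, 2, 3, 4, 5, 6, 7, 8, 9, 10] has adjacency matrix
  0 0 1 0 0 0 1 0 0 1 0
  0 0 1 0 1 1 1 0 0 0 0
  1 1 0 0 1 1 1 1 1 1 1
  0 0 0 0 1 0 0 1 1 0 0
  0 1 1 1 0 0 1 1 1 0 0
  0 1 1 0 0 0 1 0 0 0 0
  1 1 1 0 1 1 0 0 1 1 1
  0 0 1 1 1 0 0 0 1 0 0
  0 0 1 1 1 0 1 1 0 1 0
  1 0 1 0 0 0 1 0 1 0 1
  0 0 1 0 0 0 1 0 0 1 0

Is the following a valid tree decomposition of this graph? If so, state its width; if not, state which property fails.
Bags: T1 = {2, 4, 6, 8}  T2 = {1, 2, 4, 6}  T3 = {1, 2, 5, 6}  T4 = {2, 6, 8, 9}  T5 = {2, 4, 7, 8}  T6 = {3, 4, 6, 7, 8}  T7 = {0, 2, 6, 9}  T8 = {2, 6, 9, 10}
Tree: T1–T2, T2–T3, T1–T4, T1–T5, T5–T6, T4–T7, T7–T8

No — bags containing vertex 6 are not connected in the tree.

A tree decomposition must satisfy three properties: every vertex lies in some bag; for every edge, both endpoints lie together in some bag; and for every vertex, the bags containing it form a connected subtree. Here bags containing vertex 6 are not connected in the tree, so the decomposition is invalid.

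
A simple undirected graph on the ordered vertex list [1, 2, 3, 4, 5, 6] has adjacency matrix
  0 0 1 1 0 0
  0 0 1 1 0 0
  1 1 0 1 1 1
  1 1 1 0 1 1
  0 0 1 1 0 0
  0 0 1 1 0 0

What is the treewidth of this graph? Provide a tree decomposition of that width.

Treewidth 2.
One optimal decomposition is:
Bags: B1 = {3, 4, 5}  B2 = {3, 4, 6}  B3 = {2, 3, 4}  B4 = {1, 3, 4}
Tree: B1–B2, B1–B3, B3–B4

Every bag has size at most 3, so the width is 3 − 1 = 2 and tw(G) ≤ 2. On the other hand G contains the 3-clique {1, 3, 4}. A clique must lie in a single bag of any decomposition, so no decomposition can have width below 2. Therefore the treewidth is 2.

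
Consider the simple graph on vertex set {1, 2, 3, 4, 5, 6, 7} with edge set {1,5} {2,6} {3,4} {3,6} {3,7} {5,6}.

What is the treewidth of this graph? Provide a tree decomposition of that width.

Treewidth 1.
One such decomposition:
Bags: B1 = {5, 6}  B2 = {3, 6}  B3 = {3, 7}  B4 = {3, 4}  B5 = {1, 5}  B6 = {2, 6}
Tree: B1–B2, B2–B3, B3–B4, B1–B5, B2–B6

The largest bag has 2 vertices, giving width 1; this decomposition certifies tw(G) ≤ 1. Since G has at least one edge (e.g. 5–6), it is not an edgeless graph, so tw(G) ≥ 1. Hence tw(G) = 1 exactly.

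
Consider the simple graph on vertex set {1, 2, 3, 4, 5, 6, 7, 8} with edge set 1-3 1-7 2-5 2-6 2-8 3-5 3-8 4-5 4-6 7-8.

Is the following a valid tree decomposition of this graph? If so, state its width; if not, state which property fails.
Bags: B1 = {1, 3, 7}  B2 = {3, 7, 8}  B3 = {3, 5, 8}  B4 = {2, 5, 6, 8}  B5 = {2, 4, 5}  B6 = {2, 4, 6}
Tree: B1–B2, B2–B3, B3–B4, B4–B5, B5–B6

No — bags containing vertex 6 are not connected in the tree.

A tree decomposition must satisfy three properties: every vertex lies in some bag; for every edge, both endpoints lie together in some bag; and for every vertex, the bags containing it form a connected subtree. Here bags containing vertex 6 are not connected in the tree, so the decomposition is invalid.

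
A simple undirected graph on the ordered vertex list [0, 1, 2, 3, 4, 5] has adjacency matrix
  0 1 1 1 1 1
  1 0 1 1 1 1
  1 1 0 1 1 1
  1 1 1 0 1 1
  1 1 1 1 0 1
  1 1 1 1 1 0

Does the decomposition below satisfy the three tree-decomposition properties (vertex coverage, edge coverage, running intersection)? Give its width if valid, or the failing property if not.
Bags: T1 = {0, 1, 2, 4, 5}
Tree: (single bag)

No — vertex 3 appears in no bag.

A tree decomposition must satisfy three properties: every vertex lies in some bag; for every edge, both endpoints lie together in some bag; and for every vertex, the bags containing it form a connected subtree. Here vertex 3 appears in no bag, so the decomposition is invalid.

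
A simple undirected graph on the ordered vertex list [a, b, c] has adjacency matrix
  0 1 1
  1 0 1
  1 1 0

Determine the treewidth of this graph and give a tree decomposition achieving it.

With just one bag of size 3, the width is 3 − 1 = 2, so tw(G) ≤ 2. On the other hand G contains the 3-clique {a, b, c}. A clique must lie in a single bag of any decomposition, so no decomposition can have width below 2. Combining the bounds, tw(G) = 2.

Treewidth 2.
One optimal decomposition is:
Bags: B1 = {a, b, c}
Tree: (single bag)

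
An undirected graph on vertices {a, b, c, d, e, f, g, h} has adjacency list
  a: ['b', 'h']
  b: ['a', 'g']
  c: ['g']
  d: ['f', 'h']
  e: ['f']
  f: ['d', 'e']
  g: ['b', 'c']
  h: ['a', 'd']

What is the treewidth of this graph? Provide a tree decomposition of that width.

Treewidth 1.
One such decomposition:
Bags: B1 = {e, f}  B2 = {d, f}  B3 = {d, h}  B4 = {a, h}  B5 = {a, b}  B6 = {b, g}  B7 = {c, g}
Tree: B1–B2, B2–B3, B3–B4, B4–B5, B5–B6, B6–B7

Every bag has size at most 2, so the width is 2 − 1 = 1 and tw(G) ≤ 1. Since G has at least one edge (e.g. e–f), it is not an edgeless graph, so tw(G) ≥ 1. Combining the bounds, tw(G) = 1.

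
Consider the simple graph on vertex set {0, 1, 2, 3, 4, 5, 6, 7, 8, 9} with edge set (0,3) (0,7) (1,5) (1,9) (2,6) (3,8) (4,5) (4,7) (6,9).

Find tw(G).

A width-1 tree decomposition is:
Bags: B1 = {2, 6}  B2 = {6, 9}  B3 = {1, 9}  B4 = {1, 5}  B5 = {4, 5}  B6 = {4, 7}  B7 = {0, 7}  B8 = {0, 3}  B9 = {3, 8}
Tree: B1–B2, B2–B3, B3–B4, B4–B5, B5–B6, B6–B7, B7–B8, B8–B9
The largest bag has 2 vertices, giving width 1; this decomposition certifies tw(G) ≤ 1. G has an edge, so its treewidth is at least 1. The upper and lower bounds meet at 1, so that is the treewidth.

1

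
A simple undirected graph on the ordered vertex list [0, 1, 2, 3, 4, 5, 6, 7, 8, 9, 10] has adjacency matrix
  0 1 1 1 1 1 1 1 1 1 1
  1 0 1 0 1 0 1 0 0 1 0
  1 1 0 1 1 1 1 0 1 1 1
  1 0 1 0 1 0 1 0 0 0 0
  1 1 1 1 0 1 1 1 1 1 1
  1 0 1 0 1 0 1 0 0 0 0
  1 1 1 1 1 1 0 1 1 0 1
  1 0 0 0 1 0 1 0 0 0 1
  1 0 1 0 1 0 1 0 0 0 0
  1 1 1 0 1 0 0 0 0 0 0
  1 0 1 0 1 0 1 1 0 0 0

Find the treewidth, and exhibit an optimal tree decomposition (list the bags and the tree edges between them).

Treewidth 4.
One such decomposition:
Bags: B1 = {0, 2, 4, 5, 6}  B2 = {0, 2, 3, 4, 6}  B3 = {0, 1, 2, 4, 6}  B4 = {0, 2, 4, 6, 10}  B5 = {0, 4, 6, 7, 10}  B6 = {0, 1, 2, 4, 9}  B7 = {0, 2, 4, 6, 8}
Tree: B1–B2, B2–B3, B3–B4, B4–B5, B3–B6, B4–B7

Each bag holds 5 vertices, so the decomposition has width 4, which upper-bounds the treewidth. For the lower bound, the 5 vertices {0, 1, 2, 4, 9} are pairwise adjacent, and any tree decomposition puts a clique entirely inside one bag — forcing width ≥ 4. Combining the bounds, tw(G) = 4.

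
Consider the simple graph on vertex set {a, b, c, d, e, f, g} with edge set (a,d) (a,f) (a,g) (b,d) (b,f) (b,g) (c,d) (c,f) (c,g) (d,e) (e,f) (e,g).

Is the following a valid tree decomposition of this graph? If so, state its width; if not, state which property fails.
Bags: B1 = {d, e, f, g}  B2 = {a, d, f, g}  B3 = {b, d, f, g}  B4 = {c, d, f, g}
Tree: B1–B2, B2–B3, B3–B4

Yes; width 3.

Checking the three conditions: (i) the bags cover all of {a, b, c, d, e, f, g}; (ii) for each edge, some bag contains both endpoints; (iii) the bags containing any fixed vertex form a subtree. All hold, so the decomposition is valid with width 4 − 1 = 3.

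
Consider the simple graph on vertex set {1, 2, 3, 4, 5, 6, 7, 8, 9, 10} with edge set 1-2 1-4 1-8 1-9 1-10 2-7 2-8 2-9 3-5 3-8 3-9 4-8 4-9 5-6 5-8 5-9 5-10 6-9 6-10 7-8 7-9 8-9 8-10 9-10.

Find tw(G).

3

A width-3 tree decomposition is:
Bags: B1 = {1, 8, 9, 10}  B2 = {5, 8, 9, 10}  B3 = {5, 6, 9, 10}  B4 = {1, 2, 8, 9}  B5 = {2, 7, 8, 9}  B6 = {1, 4, 8, 9}  B7 = {3, 5, 8, 9}
Tree: B1–B2, B2–B3, B1–B4, B4–B5, B1–B6, B2–B7
Each bag holds 4 vertices, so the decomposition has width 3, which upper-bounds the treewidth. Conversely, {1, 2, 8, 9} is a clique of size 4, and the vertices of any clique must share a bag in every tree decomposition; so some bag has ≥ 4 vertices and tw(G) ≥ 3. Hence tw(G) = 3 exactly.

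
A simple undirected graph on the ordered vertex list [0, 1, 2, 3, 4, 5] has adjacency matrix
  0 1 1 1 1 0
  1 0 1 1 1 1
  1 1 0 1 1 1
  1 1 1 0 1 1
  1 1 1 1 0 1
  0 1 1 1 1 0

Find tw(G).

4

A width-4 tree decomposition is:
Bags: B1 = {1, 2, 3, 4, 5}  B2 = {0, 1, 2, 3, 4}
Tree: B1–B2
Each bag holds 5 vertices, so the decomposition has width 4, which upper-bounds the treewidth. On the other hand G contains the 5-clique {0, 1, 2, 3, 4}. A clique must lie in a single bag of any decomposition, so no decomposition can have width below 4. Combining the bounds, tw(G) = 4.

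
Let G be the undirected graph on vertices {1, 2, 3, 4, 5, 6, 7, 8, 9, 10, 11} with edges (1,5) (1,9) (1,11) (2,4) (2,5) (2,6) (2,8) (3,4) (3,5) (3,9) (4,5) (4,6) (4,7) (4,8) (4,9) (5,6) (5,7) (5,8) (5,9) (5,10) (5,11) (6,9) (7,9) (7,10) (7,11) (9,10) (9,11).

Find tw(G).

A width-3 tree decomposition is:
Bags: B1 = {4, 5, 7, 9}  B2 = {3, 4, 5, 9}  B3 = {5, 7, 9, 11}  B4 = {5, 7, 9, 10}  B5 = {4, 5, 6, 9}  B6 = {2, 4, 5, 6}  B7 = {2, 4, 5, 8}  B8 = {1, 5, 9, 11}
Tree: B1–B2, B1–B3, B1–B4, B1–B5, B5–B6, B6–B7, B3–B8
The largest bag has 4 vertices, giving width 3; this decomposition certifies tw(G) ≤ 3. On the other hand G contains the 4-clique {2, 4, 5, 8}. A clique must lie in a single bag of any decomposition, so no decomposition can have width below 3. Hence tw(G) = 3 exactly.

3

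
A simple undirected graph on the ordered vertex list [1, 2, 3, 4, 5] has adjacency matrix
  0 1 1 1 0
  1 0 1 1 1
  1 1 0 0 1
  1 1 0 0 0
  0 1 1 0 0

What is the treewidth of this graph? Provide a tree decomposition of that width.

Treewidth 2.
One such decomposition:
Bags: B1 = {1, 2, 3}  B2 = {2, 3, 5}  B3 = {1, 2, 4}
Tree: B1–B2, B1–B3

Every bag has size at most 3, so the width is 3 − 1 = 2 and tw(G) ≤ 2. For the lower bound, the 3 vertices {1, 2, 3} are pairwise adjacent, and any tree decomposition puts a clique entirely inside one bag — forcing width ≥ 2. The upper and lower bounds meet at 2, so that is the treewidth.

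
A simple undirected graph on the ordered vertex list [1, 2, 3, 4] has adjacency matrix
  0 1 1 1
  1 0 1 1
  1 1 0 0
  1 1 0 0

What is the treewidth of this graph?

2

A width-2 tree decomposition is:
Bags: B1 = {1, 2, 3}  B2 = {1, 2, 4}
Tree: B1–B2
Each bag holds 3 vertices, so the decomposition has width 2, which upper-bounds the treewidth. On the other hand G contains the 3-clique {1, 2, 3}. A clique must lie in a single bag of any decomposition, so no decomposition can have width below 2. Combining the bounds, tw(G) = 2.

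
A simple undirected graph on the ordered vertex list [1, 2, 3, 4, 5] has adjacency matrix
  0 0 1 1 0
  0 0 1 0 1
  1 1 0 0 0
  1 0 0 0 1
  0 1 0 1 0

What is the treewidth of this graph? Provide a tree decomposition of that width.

Every bag has size at most 3, so the width is 3 − 1 = 2 and tw(G) ≤ 2. For the lower bound, G contains the cycle 2–5–4–1–3–2, so G is not a forest; only forests have treewidth ≤ 1, hence tw(G) ≥ 2. Hence tw(G) = 2 exactly.

Treewidth 2.
One optimal decomposition is:
Bags: B1 = {2, 4, 5}  B2 = {1, 2, 4}  B3 = {1, 2, 3}
Tree: B1–B2, B2–B3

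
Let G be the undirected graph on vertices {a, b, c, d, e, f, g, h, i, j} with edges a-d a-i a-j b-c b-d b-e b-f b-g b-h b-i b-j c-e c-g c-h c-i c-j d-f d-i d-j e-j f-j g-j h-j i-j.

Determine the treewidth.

3

A width-3 tree decomposition is:
Bags: B1 = {b, d, i, j}  B2 = {a, d, i, j}  B3 = {b, d, f, j}  B4 = {b, c, i, j}  B5 = {b, c, e, j}  B6 = {b, c, h, j}  B7 = {b, c, g, j}
Tree: B1–B2, B1–B3, B1–B4, B4–B5, B4–B6, B4–B7
Each bag holds 4 vertices, so the decomposition has width 3, which upper-bounds the treewidth. For the lower bound, the 4 vertices {a, d, i, j} are pairwise adjacent, and any tree decomposition puts a clique entirely inside one bag — forcing width ≥ 3. Combining the bounds, tw(G) = 3.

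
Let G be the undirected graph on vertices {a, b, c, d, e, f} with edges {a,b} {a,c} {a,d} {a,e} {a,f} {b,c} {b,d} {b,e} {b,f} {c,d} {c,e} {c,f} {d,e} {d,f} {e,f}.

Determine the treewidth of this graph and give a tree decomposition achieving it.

With just one bag of size 6, the width is 6 − 1 = 5, so tw(G) ≤ 5. For the lower bound, the 6 vertices {a, b, c, d, e, f} are pairwise adjacent, and any tree decomposition puts a clique entirely inside one bag — forcing width ≥ 5. Hence tw(G) = 5 exactly.

Treewidth 5.
Bags: B1 = {a, b, c, d, e, f}
Tree: (single bag)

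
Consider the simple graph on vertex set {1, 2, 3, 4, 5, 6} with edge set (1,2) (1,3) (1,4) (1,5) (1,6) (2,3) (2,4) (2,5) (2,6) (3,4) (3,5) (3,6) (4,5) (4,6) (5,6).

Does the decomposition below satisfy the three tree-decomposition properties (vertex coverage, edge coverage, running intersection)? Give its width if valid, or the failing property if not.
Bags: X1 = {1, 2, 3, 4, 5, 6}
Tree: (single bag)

Yes; width 5.

Every vertex of G appears in some bag (union = {1, 2, 3, 4, 5, 6}); every edge is covered by a bag; and for each vertex v the set of bags containing v is connected in the bag tree. The decomposition is therefore valid. The largest bag has 6 vertices, so the width is 5.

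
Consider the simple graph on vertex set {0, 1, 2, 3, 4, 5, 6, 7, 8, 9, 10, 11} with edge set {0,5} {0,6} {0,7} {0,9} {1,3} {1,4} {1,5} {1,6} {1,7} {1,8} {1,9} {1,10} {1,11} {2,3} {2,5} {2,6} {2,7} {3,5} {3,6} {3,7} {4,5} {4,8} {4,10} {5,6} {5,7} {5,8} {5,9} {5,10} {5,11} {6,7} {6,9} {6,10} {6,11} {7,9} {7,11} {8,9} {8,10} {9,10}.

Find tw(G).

A width-4 tree decomposition is:
Bags: B1 = {1, 5, 6, 7, 9}  B2 = {1, 5, 6, 9, 10}  B3 = {1, 5, 6, 7, 11}  B4 = {1, 3, 5, 6, 7}  B5 = {1, 5, 8, 9, 10}  B6 = {0, 5, 6, 7, 9}  B7 = {2, 3, 5, 6, 7}  B8 = {1, 4, 5, 8, 10}
Tree: B1–B2, B1–B3, B1–B4, B2–B5, B1–B6, B4–B7, B5–B8
Each bag holds 5 vertices, so the decomposition has width 4, which upper-bounds the treewidth. On the other hand G contains the 5-clique {0, 5, 6, 7, 9}. A clique must lie in a single bag of any decomposition, so no decomposition can have width below 4. Therefore the treewidth is 4.

4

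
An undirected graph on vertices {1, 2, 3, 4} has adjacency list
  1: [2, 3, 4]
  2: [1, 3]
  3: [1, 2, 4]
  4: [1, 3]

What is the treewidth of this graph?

A width-2 tree decomposition is:
Bags: B1 = {1, 2, 3}  B2 = {1, 3, 4}
Tree: B1–B2
The largest bag has 3 vertices, giving width 2; this decomposition certifies tw(G) ≤ 2. For the lower bound, the 3 vertices {1, 2, 3} are pairwise adjacent, and any tree decomposition puts a clique entirely inside one bag — forcing width ≥ 2. Hence tw(G) = 2 exactly.

2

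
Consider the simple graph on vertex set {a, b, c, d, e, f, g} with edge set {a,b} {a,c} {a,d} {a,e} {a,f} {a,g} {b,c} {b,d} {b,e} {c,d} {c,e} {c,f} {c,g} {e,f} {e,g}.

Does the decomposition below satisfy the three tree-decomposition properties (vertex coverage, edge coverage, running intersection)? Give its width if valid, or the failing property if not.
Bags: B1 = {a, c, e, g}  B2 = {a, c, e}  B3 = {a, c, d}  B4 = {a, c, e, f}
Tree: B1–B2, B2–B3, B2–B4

No — vertex b appears in no bag.

A tree decomposition must satisfy three properties: every vertex lies in some bag; for every edge, both endpoints lie together in some bag; and for every vertex, the bags containing it form a connected subtree. Here vertex b appears in no bag, so the decomposition is invalid.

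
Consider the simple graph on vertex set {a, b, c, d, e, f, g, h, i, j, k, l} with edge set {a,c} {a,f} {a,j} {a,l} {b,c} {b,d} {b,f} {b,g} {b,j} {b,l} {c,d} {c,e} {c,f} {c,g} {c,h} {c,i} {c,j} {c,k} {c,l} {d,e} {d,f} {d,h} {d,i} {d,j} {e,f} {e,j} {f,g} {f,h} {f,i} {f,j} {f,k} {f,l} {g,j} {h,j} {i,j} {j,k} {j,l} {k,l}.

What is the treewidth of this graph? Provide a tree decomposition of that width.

Every bag has size at most 5, so the width is 5 − 1 = 4 and tw(G) ≤ 4. Conversely, {c, d, e, f, j} is a clique of size 5, and the vertices of any clique must share a bag in every tree decomposition; so some bag has ≥ 5 vertices and tw(G) ≥ 4. Hence tw(G) = 4 exactly.

Treewidth 4.
One optimal decomposition is:
Bags: B1 = {c, f, j, k, l}  B2 = {b, c, f, j, l}  B3 = {b, c, d, f, j}  B4 = {a, c, f, j, l}  B5 = {c, d, f, h, j}  B6 = {c, d, f, i, j}  B7 = {c, d, e, f, j}  B8 = {b, c, f, g, j}
Tree: B1–B2, B2–B3, B1–B4, B3–B5, B5–B6, B6–B7, B3–B8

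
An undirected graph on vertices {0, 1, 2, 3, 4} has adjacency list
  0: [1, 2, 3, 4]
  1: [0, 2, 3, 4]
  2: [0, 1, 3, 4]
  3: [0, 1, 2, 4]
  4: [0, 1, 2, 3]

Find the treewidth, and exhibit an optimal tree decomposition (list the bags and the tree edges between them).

Treewidth 4.
One optimal decomposition is:
Bags: B1 = {0, 1, 2, 3, 4}
Tree: (single bag)

With just one bag of size 5, the width is 5 − 1 = 4, so tw(G) ≤ 4. On the other hand G contains the 5-clique {0, 1, 2, 3, 4}. A clique must lie in a single bag of any decomposition, so no decomposition can have width below 4. Hence tw(G) = 4 exactly.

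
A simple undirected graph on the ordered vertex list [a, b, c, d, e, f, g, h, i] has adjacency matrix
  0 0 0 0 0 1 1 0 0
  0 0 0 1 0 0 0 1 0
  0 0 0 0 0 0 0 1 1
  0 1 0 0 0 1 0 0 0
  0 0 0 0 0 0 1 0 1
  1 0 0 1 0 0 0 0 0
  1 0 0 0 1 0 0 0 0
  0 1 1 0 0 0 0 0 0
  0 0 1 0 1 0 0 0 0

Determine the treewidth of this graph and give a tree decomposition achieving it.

Treewidth 2.
One optimal decomposition is:
Bags: B1 = {c, h, i}  B2 = {e, h, i}  B3 = {e, g, h}  B4 = {a, g, h}  B5 = {a, f, h}  B6 = {d, f, h}  B7 = {b, d, h}
Tree: B1–B2, B2–B3, B3–B4, B4–B5, B5–B6, B6–B7

Every bag has size at most 3, so the width is 3 − 1 = 2 and tw(G) ≤ 2. The edges h–c–i–e–g–a–f–d–b–h form a cycle, so G is not a tree and its treewidth is at least 2. The upper and lower bounds meet at 2, so that is the treewidth.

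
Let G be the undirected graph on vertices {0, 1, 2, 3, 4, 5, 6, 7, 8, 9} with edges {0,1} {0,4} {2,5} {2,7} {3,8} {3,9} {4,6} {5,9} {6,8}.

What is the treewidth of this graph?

1

A width-1 tree decomposition is:
Bags: B1 = {0, 1}  B2 = {0, 4}  B3 = {4, 6}  B4 = {6, 8}  B5 = {3, 8}  B6 = {3, 9}  B7 = {5, 9}  B8 = {2, 5}  B9 = {2, 7}
Tree: B1–B2, B2–B3, B3–B4, B4–B5, B5–B6, B6–B7, B7–B8, B8–B9
Each bag holds 2 vertices, so the decomposition has width 1, which upper-bounds the treewidth. Any graph with an edge has treewidth ≥ 1, and G has the edge 1–0. Combining the bounds, tw(G) = 1.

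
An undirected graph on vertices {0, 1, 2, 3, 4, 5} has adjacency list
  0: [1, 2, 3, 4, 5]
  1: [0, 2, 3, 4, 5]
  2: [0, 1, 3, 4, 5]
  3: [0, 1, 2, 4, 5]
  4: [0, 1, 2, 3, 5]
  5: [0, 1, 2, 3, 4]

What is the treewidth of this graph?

A width-5 tree decomposition is:
Bags: B1 = {0, 1, 2, 3, 4, 5}
Tree: (single bag)
A single bag containing all 6 vertices is trivially a valid decomposition of width 5. Conversely, {0, 1, 2, 3, 4, 5} is a clique of size 6, and the vertices of any clique must share a bag in every tree decomposition; so some bag has ≥ 6 vertices and tw(G) ≥ 5. Combining the bounds, tw(G) = 5.

5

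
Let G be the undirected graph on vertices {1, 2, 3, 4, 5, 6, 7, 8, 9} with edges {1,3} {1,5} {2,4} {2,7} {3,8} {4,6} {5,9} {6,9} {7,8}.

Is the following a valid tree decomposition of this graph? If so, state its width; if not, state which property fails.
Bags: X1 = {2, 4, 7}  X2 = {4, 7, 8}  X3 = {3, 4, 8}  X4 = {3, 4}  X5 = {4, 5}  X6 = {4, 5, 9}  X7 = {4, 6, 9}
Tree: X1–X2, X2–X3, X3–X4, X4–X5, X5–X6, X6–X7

No — vertex 1 appears in no bag.

A tree decomposition must satisfy three properties: every vertex lies in some bag; for every edge, both endpoints lie together in some bag; and for every vertex, the bags containing it form a connected subtree. Here vertex 1 appears in no bag, so the decomposition is invalid.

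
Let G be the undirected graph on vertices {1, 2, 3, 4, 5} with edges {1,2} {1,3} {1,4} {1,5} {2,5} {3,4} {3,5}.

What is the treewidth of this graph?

2

A width-2 tree decomposition is:
Bags: B1 = {1, 2, 5}  B2 = {1, 3, 5}  B3 = {1, 3, 4}
Tree: B1–B2, B2–B3
Every bag has size at most 3, so the width is 3 − 1 = 2 and tw(G) ≤ 2. On the other hand G contains the 3-clique {1, 2, 5}. A clique must lie in a single bag of any decomposition, so no decomposition can have width below 2. Therefore the treewidth is 2.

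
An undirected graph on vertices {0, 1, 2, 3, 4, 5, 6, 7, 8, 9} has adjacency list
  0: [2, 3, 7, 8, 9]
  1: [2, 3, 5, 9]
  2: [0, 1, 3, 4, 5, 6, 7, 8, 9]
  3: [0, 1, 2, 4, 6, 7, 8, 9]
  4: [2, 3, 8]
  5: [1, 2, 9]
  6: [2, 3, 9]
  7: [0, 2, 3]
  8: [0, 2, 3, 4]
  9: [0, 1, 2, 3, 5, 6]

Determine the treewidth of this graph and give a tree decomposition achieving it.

The largest bag has 4 vertices, giving width 3; this decomposition certifies tw(G) ≤ 3. Conversely, {0, 2, 3, 8} is a clique of size 4, and the vertices of any clique must share a bag in every tree decomposition; so some bag has ≥ 4 vertices and tw(G) ≥ 3. The upper and lower bounds meet at 3, so that is the treewidth.

Treewidth 3.
One optimal decomposition is:
Bags: B1 = {0, 2, 3, 8}  B2 = {0, 2, 3, 9}  B3 = {2, 3, 6, 9}  B4 = {0, 2, 3, 7}  B5 = {2, 3, 4, 8}  B6 = {1, 2, 3, 9}  B7 = {1, 2, 5, 9}
Tree: B1–B2, B2–B3, B1–B4, B1–B5, B2–B6, B6–B7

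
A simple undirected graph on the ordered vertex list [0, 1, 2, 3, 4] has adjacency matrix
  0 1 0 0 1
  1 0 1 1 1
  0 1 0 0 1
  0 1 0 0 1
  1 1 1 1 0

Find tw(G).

2

A width-2 tree decomposition is:
Bags: B1 = {1, 3, 4}  B2 = {1, 2, 4}  B3 = {0, 1, 4}
Tree: B1–B2, B2–B3
Each bag holds 3 vertices, so the decomposition has width 2, which upper-bounds the treewidth. For the lower bound, the 3 vertices {0, 1, 4} are pairwise adjacent, and any tree decomposition puts a clique entirely inside one bag — forcing width ≥ 2. Hence tw(G) = 2 exactly.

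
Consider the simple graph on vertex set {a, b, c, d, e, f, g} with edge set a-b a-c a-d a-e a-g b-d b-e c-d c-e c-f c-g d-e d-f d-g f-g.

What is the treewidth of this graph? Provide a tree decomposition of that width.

Treewidth 3.
Bags: B1 = {a, c, d, e}  B2 = {a, b, d, e}  B3 = {a, c, d, g}  B4 = {c, d, f, g}
Tree: B1–B2, B1–B3, B3–B4

Each bag holds 4 vertices, so the decomposition has width 3, which upper-bounds the treewidth. For the lower bound, the 4 vertices {c, d, f, g} are pairwise adjacent, and any tree decomposition puts a clique entirely inside one bag — forcing width ≥ 3. Combining the bounds, tw(G) = 3.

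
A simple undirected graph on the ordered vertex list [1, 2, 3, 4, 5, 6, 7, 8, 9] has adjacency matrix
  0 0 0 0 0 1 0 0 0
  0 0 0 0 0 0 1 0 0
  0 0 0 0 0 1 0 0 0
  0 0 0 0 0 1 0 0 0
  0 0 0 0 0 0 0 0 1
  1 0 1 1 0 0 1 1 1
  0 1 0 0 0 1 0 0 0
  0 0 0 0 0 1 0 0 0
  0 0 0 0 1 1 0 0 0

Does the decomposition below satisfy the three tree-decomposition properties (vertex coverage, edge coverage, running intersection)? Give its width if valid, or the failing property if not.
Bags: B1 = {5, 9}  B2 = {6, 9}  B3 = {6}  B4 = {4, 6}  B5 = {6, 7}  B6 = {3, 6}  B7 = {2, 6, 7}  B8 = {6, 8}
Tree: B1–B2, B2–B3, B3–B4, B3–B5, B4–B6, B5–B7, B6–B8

A tree decomposition must satisfy three properties: every vertex lies in some bag; for every edge, both endpoints lie together in some bag; and for every vertex, the bags containing it form a connected subtree. Here vertex 1 appears in no bag, so the decomposition is invalid.

No — vertex 1 appears in no bag.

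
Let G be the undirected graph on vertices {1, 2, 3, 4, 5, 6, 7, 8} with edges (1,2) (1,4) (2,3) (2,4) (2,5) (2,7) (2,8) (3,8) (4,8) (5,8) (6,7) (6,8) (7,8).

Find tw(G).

2

A width-2 tree decomposition is:
Bags: B1 = {1, 2, 4}  B2 = {2, 4, 8}  B3 = {2, 5, 8}  B4 = {2, 7, 8}  B5 = {2, 3, 8}  B6 = {6, 7, 8}
Tree: B1–B2, B2–B3, B3–B4, B4–B5, B4–B6
Each bag holds 3 vertices, so the decomposition has width 2, which upper-bounds the treewidth. Conversely, {2, 3, 8} is a clique of size 3, and the vertices of any clique must share a bag in every tree decomposition; so some bag has ≥ 3 vertices and tw(G) ≥ 2. The upper and lower bounds meet at 2, so that is the treewidth.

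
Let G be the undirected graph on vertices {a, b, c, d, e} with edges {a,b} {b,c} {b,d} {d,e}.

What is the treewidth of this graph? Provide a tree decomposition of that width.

Every bag has size at most 2, so the width is 2 − 1 = 1 and tw(G) ≤ 1. Since G has at least one edge (e.g. b–c), it is not an edgeless graph, so tw(G) ≥ 1. The upper and lower bounds meet at 1, so that is the treewidth.

Treewidth 1.
Bags: B1 = {b, c}  B2 = {a, b}  B3 = {b, d}  B4 = {d, e}
Tree: B1–B2, B1–B3, B3–B4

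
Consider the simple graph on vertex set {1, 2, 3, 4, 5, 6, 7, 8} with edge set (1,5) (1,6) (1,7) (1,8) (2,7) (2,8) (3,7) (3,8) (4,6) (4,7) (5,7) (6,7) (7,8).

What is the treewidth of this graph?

2

A width-2 tree decomposition is:
Bags: B1 = {1, 7, 8}  B2 = {2, 7, 8}  B3 = {1, 6, 7}  B4 = {1, 5, 7}  B5 = {3, 7, 8}  B6 = {4, 6, 7}
Tree: B1–B2, B1–B3, B3–B4, B2–B5, B3–B6
Every bag has size at most 3, so the width is 3 − 1 = 2 and tw(G) ≤ 2. On the other hand G contains the 3-clique {1, 7, 8}. A clique must lie in a single bag of any decomposition, so no decomposition can have width below 2. The upper and lower bounds meet at 2, so that is the treewidth.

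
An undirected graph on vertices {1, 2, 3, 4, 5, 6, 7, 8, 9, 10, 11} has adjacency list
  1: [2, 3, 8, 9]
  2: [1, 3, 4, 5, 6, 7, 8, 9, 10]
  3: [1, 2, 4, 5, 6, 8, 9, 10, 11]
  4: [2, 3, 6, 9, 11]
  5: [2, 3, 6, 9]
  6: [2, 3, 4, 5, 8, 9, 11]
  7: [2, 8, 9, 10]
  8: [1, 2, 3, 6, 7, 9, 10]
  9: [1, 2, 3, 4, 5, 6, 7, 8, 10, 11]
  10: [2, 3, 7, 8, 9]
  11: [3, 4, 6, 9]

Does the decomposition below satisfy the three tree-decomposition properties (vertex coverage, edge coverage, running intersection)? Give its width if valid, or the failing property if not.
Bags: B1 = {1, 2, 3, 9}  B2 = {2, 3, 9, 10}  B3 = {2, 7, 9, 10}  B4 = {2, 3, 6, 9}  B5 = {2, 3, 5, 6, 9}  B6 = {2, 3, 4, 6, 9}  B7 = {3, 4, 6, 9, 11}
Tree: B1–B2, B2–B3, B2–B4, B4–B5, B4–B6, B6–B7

No — vertex 8 appears in no bag.

A tree decomposition must satisfy three properties: every vertex lies in some bag; for every edge, both endpoints lie together in some bag; and for every vertex, the bags containing it form a connected subtree. Here vertex 8 appears in no bag, so the decomposition is invalid.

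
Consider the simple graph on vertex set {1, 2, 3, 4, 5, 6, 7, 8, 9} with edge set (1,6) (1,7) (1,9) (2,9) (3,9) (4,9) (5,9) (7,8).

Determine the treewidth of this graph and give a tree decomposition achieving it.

Each bag holds 2 vertices, so the decomposition has width 1, which upper-bounds the treewidth. G has an edge, so its treewidth is at least 1. Therefore the treewidth is 1.

Treewidth 1.
One such decomposition:
Bags: B1 = {4, 9}  B2 = {1, 9}  B3 = {1, 7}  B4 = {2, 9}  B5 = {5, 9}  B6 = {3, 9}  B7 = {7, 8}  B8 = {1, 6}
Tree: B1–B2, B2–B3, B1–B4, B2–B5, B2–B6, B3–B7, B3–B8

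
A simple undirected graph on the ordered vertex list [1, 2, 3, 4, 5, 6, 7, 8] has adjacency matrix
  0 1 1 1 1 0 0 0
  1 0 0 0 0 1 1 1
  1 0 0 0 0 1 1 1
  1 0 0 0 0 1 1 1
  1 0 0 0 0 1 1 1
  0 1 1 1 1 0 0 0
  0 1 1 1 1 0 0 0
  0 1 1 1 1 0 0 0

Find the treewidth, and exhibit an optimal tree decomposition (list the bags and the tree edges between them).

The largest bag has 5 vertices, giving width 4; this decomposition certifies tw(G) ≤ 4. For the lower bound: the 5 vertex sets {1,3}, {2,8}, {5,6}, {7}, {4} are disjoint, each induces a connected subgraph, and every pair is joined by at least one edge of G. Contracting each set to a single vertex therefore yields K_{5} as a minor, and since treewidth is minor-monotone, tw(G) ≥ tw(K_{5}) = 4. The upper and lower bounds meet at 4, so that is the treewidth.

Treewidth 4.
One optimal decomposition is:
Bags: B1 = {1, 3, 6, 7, 8}  B2 = {1, 2, 6, 7, 8}  B3 = {1, 5, 6, 7, 8}  B4 = {1, 4, 6, 7, 8}
Tree: B1–B2, B2–B3, B3–B4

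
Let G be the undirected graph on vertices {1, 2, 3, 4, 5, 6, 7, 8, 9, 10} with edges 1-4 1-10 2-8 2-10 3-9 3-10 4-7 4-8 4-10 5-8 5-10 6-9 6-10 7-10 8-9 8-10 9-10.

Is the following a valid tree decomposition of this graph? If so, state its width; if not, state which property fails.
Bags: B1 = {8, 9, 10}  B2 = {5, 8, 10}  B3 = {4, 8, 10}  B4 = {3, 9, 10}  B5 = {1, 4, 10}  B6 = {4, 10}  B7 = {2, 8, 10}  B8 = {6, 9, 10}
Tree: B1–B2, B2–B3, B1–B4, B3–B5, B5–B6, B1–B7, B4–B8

No — vertex 7 appears in no bag.

A tree decomposition must satisfy three properties: every vertex lies in some bag; for every edge, both endpoints lie together in some bag; and for every vertex, the bags containing it form a connected subtree. Here vertex 7 appears in no bag, so the decomposition is invalid.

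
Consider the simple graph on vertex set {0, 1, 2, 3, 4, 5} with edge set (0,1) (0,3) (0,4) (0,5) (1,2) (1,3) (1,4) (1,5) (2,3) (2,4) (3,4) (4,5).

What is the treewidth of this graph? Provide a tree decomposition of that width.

Each bag holds 4 vertices, so the decomposition has width 3, which upper-bounds the treewidth. On the other hand G contains the 4-clique {0, 1, 3, 4}. A clique must lie in a single bag of any decomposition, so no decomposition can have width below 3. Therefore the treewidth is 3.

Treewidth 3.
Bags: B1 = {1, 2, 3, 4}  B2 = {0, 1, 3, 4}  B3 = {0, 1, 4, 5}
Tree: B1–B2, B2–B3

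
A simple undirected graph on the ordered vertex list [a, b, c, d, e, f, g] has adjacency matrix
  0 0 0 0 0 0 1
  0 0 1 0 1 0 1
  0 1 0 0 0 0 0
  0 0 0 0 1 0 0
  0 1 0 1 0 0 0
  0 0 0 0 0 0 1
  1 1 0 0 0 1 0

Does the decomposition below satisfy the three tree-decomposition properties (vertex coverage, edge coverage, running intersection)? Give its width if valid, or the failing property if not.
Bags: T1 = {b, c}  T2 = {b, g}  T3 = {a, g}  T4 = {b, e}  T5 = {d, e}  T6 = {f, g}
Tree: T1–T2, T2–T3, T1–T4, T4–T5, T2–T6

Checking the three conditions: (i) the bags cover all of {a, b, c, d, e, f, g}; (ii) for each edge, some bag contains both endpoints; (iii) the bags containing any fixed vertex form a subtree. All hold, so the decomposition is valid with width 2 − 1 = 1.

Yes; width 1.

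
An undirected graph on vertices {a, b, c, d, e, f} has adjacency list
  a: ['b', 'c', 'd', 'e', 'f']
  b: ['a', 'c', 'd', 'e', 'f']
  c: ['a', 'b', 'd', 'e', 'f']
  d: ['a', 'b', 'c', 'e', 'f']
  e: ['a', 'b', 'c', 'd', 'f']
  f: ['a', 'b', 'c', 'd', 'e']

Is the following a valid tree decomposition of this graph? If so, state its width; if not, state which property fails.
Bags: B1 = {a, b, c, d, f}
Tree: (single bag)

No — vertex e appears in no bag.

A tree decomposition must satisfy three properties: every vertex lies in some bag; for every edge, both endpoints lie together in some bag; and for every vertex, the bags containing it form a connected subtree. Here vertex e appears in no bag, so the decomposition is invalid.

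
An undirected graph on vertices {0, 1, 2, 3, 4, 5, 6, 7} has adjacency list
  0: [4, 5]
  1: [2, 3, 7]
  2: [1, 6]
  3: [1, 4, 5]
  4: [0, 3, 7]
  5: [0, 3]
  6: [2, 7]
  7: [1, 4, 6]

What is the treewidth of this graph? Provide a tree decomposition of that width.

Every bag has size at most 3, so the width is 3 − 1 = 2 and tw(G) ≤ 2. For the lower bound, G contains the cycle 0–5–3–4–0, so G is not a forest; only forests have treewidth ≤ 1, hence tw(G) ≥ 2. Combining the bounds, tw(G) = 2.

Treewidth 2.
One such decomposition:
Bags: B1 = {0, 4, 5}  B2 = {3, 4, 5}  B3 = {3, 4, 7}  B4 = {1, 3, 7}  B5 = {1, 6, 7}  B6 = {1, 2, 6}
Tree: B1–B2, B2–B3, B3–B4, B4–B5, B5–B6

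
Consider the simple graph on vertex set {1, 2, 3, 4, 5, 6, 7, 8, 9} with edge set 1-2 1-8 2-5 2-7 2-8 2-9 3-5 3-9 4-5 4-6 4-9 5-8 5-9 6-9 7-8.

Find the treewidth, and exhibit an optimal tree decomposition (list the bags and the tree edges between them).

The largest bag has 3 vertices, giving width 2; this decomposition certifies tw(G) ≤ 2. For the lower bound, the 3 vertices {1, 2, 8} are pairwise adjacent, and any tree decomposition puts a clique entirely inside one bag — forcing width ≥ 2. The upper and lower bounds meet at 2, so that is the treewidth.

Treewidth 2.
One optimal decomposition is:
Bags: B1 = {4, 5, 9}  B2 = {2, 5, 9}  B3 = {2, 5, 8}  B4 = {3, 5, 9}  B5 = {2, 7, 8}  B6 = {4, 6, 9}  B7 = {1, 2, 8}
Tree: B1–B2, B2–B3, B2–B4, B3–B5, B1–B6, B5–B7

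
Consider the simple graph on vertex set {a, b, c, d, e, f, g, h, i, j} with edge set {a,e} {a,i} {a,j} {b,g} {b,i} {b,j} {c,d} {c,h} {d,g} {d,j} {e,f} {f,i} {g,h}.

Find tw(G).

2

A width-2 tree decomposition is:
Bags: B1 = {a, e, f}  B2 = {a, f, i}  B3 = {a, i, j}  B4 = {b, i, j}  B5 = {b, d, j}  B6 = {b, d, g}  B7 = {c, d, g}  B8 = {c, g, h}
Tree: B1–B2, B2–B3, B3–B4, B4–B5, B5–B6, B6–B7, B7–B8
The largest bag has 3 vertices, giving width 2; this decomposition certifies tw(G) ≤ 2. The edges e–f–i–a–e form a cycle, so G is not a tree and its treewidth is at least 2. The upper and lower bounds meet at 2, so that is the treewidth.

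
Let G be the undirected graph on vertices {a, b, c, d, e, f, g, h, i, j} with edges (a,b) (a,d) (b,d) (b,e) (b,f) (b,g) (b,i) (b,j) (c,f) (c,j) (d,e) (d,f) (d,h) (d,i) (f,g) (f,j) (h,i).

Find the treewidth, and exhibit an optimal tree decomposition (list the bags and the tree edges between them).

Treewidth 2.
One such decomposition:
Bags: B1 = {b, d, f}  B2 = {a, b, d}  B3 = {b, f, g}  B4 = {b, d, i}  B5 = {b, f, j}  B6 = {c, f, j}  B7 = {b, d, e}  B8 = {d, h, i}
Tree: B1–B2, B1–B3, B2–B4, B3–B5, B5–B6, B2–B7, B4–B8

Every bag has size at most 3, so the width is 3 − 1 = 2 and tw(G) ≤ 2. On the other hand G contains the 3-clique {d, h, i}. A clique must lie in a single bag of any decomposition, so no decomposition can have width below 2. Therefore the treewidth is 2.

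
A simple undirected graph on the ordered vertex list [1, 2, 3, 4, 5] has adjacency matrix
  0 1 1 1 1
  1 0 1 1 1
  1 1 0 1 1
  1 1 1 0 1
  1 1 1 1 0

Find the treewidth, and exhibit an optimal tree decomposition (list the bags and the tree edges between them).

Treewidth 4.
Bags: B1 = {1, 2, 3, 4, 5}
Tree: (single bag)

With just one bag of size 5, the width is 5 − 1 = 4, so tw(G) ≤ 4. Conversely, {1, 2, 3, 4, 5} is a clique of size 5, and the vertices of any clique must share a bag in every tree decomposition; so some bag has ≥ 5 vertices and tw(G) ≥ 4. The upper and lower bounds meet at 4, so that is the treewidth.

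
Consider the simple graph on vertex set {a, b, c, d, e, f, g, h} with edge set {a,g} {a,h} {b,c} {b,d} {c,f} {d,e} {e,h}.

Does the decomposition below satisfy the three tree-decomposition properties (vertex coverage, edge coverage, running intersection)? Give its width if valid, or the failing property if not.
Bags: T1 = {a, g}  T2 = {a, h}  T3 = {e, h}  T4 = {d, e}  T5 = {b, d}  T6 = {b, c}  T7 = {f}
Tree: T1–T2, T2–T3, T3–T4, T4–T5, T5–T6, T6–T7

No — edge (c,f) lies in no bag.

A tree decomposition must satisfy three properties: every vertex lies in some bag; for every edge, both endpoints lie together in some bag; and for every vertex, the bags containing it form a connected subtree. Here edge (c,f) lies in no bag, so the decomposition is invalid.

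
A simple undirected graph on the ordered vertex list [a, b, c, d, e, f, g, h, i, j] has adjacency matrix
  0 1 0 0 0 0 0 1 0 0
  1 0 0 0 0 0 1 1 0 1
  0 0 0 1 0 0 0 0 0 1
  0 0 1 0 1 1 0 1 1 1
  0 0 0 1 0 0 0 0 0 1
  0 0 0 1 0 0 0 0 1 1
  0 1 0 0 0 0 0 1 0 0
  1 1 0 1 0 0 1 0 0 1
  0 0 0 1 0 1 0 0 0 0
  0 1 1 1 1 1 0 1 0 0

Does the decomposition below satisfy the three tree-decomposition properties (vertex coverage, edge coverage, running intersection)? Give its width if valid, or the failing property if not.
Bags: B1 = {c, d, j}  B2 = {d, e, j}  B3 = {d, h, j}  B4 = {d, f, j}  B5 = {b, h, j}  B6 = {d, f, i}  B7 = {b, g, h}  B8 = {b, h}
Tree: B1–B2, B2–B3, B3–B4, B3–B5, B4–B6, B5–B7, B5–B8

No — vertex a appears in no bag.

A tree decomposition must satisfy three properties: every vertex lies in some bag; for every edge, both endpoints lie together in some bag; and for every vertex, the bags containing it form a connected subtree. Here vertex a appears in no bag, so the decomposition is invalid.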